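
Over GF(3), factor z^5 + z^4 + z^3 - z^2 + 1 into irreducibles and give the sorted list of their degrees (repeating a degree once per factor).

Write g(z) = z^5 + z^4 + z^3 - z^2 + 1.
Roots in GF(3): g(0) = 1; g(1) = 0 → root; g(2) = 2.
Linear factors from roots: (z - 1).
Complete factorization: g(z) = (z - 1)·(z^2 + 1)·(z^2 - z - 1).
Factor degrees with multiplicity: 1 + 2 + 2 = 5.

1, 2, 2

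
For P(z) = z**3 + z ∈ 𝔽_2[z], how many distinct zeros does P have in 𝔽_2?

Evaluate at each of the 2 elements of 𝔽_2:
P(0) = 0 → root; P(1) = 0 → root.
Roots: {0, 1}.

2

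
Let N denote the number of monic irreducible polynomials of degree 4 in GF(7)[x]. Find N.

588

The number of monic irreducibles of degree 4 over GF(7) is (1/4)·Σ_{d∣4} μ(4/d) 7^d.
Divisors of 4: 1, 2, 4; μ(4/d) for each: 0, -1, 1.
Σ = − 7^2 + 7^4 = 2352.
N = 2352/4 = 588.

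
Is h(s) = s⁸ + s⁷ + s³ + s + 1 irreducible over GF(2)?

Check for roots in GF(2): h(0) = 1; h(1) = 1.
No roots, so no linear factors.
Monic irreducibles of degree 2 over GF(2): s² + s + 1.
None of them divide h (all give nonzero remainder).
Monic irreducibles of degree 3 over GF(2): s³ + s + 1, s³ + s² + 1.
None of them divide h (all give nonzero remainder).
Monic irreducibles of degree 4 over GF(2): s⁴ + s + 1, s⁴ + s³ + 1, s⁴ + s³ + s² + s + 1.
None of them divide h (all give nonzero remainder).
No irreducible factor of degree ≤ 4 exists, so h is irreducible over GF(2).

Yes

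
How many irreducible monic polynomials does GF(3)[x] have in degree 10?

The number of monic irreducibles of degree 10 over GF(3) is (1/10)·Σ_{d∣10} μ(10/d) 3^d.
Divisors of 10: 1, 2, 5, 10; μ(10/d) for each: 1, -1, -1, 1.
Σ = 3^1 − 3^2 − 3^5 + 3^10 = 58800.
N = 58800/10 = 5880.

5880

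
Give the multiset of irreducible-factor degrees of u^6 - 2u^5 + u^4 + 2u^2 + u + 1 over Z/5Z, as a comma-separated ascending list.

6

Write f(u) = u^6 - 2u^5 + u^4 + 2u^2 + u + 1.
Roots in Z/5Z: f(0) = 1; f(1) = 4; f(2) = 2; f(3) = 1; f(4) = 1.
Complete factorization: f(u) = (u^6 - 2u^5 + u^4 + 2u^2 + u + 1).
Factor degrees with multiplicity: 6 = 6.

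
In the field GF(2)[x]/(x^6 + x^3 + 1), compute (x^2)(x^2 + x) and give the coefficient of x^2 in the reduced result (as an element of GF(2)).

0

Multiply in GF(2)[x]: (x^2)·(x^2 + x) = x^4 + x^3.
Reduced: x^4 + x^3.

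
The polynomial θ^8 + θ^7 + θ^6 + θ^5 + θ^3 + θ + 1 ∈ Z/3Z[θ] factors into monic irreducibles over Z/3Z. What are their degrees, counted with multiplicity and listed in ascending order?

8

Write h(θ) = θ^8 + θ^7 + θ^6 + θ^5 + θ^3 + θ + 1.
Roots in Z/3Z: h(0) = 1; h(1) = 1; h(2) = 2.
Complete factorization: h(θ) = (θ^8 + θ^7 + θ^6 + θ^5 + θ^3 + θ + 1).
Factor degrees with multiplicity: 8 = 8.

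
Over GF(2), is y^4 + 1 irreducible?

Write g(y) = y^4 + 1.
Check for roots in GF(2): g(0) = 1; g(1) = 0 → root.
g(1) = 0, so (y − 1) divides g(y); g is reducible.

No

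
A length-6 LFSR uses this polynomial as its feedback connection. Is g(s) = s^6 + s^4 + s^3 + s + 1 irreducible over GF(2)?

Yes

Check for roots in GF(2): g(0) = 1; g(1) = 1.
No roots, so no linear factors.
Monic irreducibles of degree 2 over GF(2): s^2 + s + 1.
None of them divide g (all give nonzero remainder).
Monic irreducibles of degree 3 over GF(2): s^3 + s + 1, s^3 + s^2 + 1.
None of them divide g (all give nonzero remainder).
No irreducible factor of degree ≤ 3 exists, so g is irreducible over GF(2).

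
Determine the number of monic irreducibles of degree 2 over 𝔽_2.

1

Gauss's count: N_{2}(2) = (1/2) Σ_{d|2} μ(2/d)·2^d.
Divisors of 2: 1, 2; μ(2/d) for each: -1, 1.
Σ = − 2^1 + 2^2 = 2.
N = 2/2 = 1.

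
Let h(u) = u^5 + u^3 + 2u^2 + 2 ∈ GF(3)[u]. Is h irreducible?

No

Check for roots in GF(3): h(0) = 2; h(1) = 0 → root; h(2) = 2.
h(1) = 0, so (u − 1) divides h(u); h is reducible.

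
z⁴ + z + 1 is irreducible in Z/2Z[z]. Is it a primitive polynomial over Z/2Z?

Write f(z) = z⁴ + z + 1.
|GF(2^4)^×| = 2^4 − 1 = 15. Prime factorization: 15 = 3·5.
f is primitive ⇔ z has order 15 in GF(2)[z]/(f), i.e. z^(15/q) ≠ 1 for each prime q | 15.
z^(5) mod f = z² + z.
z^(3) mod f = z³.
None equal 1, so z has full order 15; f is primitive.

Yes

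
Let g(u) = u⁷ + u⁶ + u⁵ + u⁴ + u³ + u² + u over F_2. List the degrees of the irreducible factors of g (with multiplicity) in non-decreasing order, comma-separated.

Roots in F_2: g(0) = 0 → root; g(1) = 1.
Linear factors from roots: (u).
Complete factorization: g(u) = (u)·(u³ + u + 1)·(u³ + u² + 1).
Factor degrees with multiplicity: 1 + 3 + 3 = 7.

1, 3, 3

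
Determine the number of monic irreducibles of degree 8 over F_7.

x^(7^8) − x is the product of all monic irreducibles of degree dividing 8; Möbius inversion gives N = (1/8) Σ μ(8/d)·7^d.
Divisors of 8: 1, 2, 4, 8; μ(8/d) for each: 0, 0, -1, 1.
Σ = − 7^4 + 7^8 = 5762400.
N = 5762400/8 = 720300.

720300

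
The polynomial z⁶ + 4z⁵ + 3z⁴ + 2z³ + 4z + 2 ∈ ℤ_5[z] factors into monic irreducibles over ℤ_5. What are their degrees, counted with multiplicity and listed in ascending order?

Write g(z) = z⁶ + 4z⁵ + 3z⁴ + 2z³ + 4z + 2.
Roots in ℤ_5: g(0) = 2; g(1) = 1; g(2) = 1; g(3) = 2; g(4) = 1.
Complete factorization: g(z) = (z⁶ + 4z⁵ + 3z⁴ + 2z³ + 4z + 2).
Factor degrees with multiplicity: 6 = 6.

6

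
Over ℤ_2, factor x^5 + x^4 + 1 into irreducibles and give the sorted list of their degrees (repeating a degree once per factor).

Write g(x) = x^5 + x^4 + 1.
Roots in ℤ_2: g(0) = 1; g(1) = 1.
Complete factorization: g(x) = (x^2 + x + 1)·(x^3 + x + 1).
Factor degrees with multiplicity: 2 + 3 = 5.

2, 3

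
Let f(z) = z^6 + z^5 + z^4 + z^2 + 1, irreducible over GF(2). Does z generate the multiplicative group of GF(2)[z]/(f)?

|GF(2^6)^×| = 2^6 − 1 = 63. Prime factorization: 63 = 3^2·7.
f is primitive ⇔ z has order 63 in GF(2)[z]/(f), i.e. z^(63/q) ≠ 1 for each prime q | 63.
z^(21) mod f = 1
z^(9) mod f = z^3 + 1.
Since z^(21) = 1, the order of z divides 21 < 63; not primitive.

No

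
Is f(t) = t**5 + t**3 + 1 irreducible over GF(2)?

Yes

Check for roots in GF(2): f(0) = 1; f(1) = 1.
No roots, so no linear factors.
Monic irreducibles of degree 2 over GF(2): t**2 + t + 1.
None of them divide f (all give nonzero remainder).
No irreducible factor of degree ≤ 2 exists, so f is irreducible over GF(2).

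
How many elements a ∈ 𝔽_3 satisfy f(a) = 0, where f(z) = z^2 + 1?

0

Evaluate at each of the 3 elements of 𝔽_3:
f(0) = 1; f(1) = 2; f(2) = 2.
No element is a root.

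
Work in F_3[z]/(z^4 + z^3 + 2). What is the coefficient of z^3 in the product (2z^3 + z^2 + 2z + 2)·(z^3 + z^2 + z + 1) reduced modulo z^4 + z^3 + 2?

Multiply in F_3[z]: (2z^3 + z^2 + 2z + 2)·(z^3 + z^2 + z + 1) = 2z^6 + 2z^4 + z^3 + 2z^2 + z + 2.
Reduce using z^4 ≡ 2z^3 + 1 (mod z^4 + z^3 + 2).
Reduced: z^2 + 2z.

0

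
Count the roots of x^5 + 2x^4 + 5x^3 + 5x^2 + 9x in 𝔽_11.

5

Write g(x) = x^5 + 2x^4 + 5x^3 + 5x^2 + 9x.
Evaluate at each of the 11 elements of 𝔽_11:
g(0) = 0 → root; g(1) = 0 → root; g(2) = 10; g(3) = 7; g(4) = 3; g(5) = 0 → root; g(6) = 0 → root; g(7) = 4; g(8) = 0 → root; g(9) = 6; g(10) = 3.
Roots: {0, 1, 5, 6, 8}.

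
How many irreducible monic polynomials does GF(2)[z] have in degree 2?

By the necklace-counting formula, N_2(2) = (1/2) Σ_{d|2} μ(2/d)·2^d.
Divisors of 2: 1, 2; μ(2/d) for each: -1, 1.
Σ = − 2^1 + 2^2 = 2.
N = 2/2 = 1.

1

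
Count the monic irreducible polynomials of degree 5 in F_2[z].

Gauss's count: N_{2}(5) = (1/5) Σ_{d|5} μ(5/d)·2^d.
Divisors of 5: 1, 5; μ(5/d) for each: -1, 1.
Σ = − 2^1 + 2^5 = 30.
N = 30/5 = 6.

6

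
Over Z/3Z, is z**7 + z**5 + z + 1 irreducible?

Write g(z) = z**7 + z**5 + z + 1.
Check for roots in Z/3Z: g(0) = 1; g(1) = 1; g(2) = 1.
No roots, so no linear factors.
Monic irreducibles of degree 2 over GF(3): z**2 + 1, z**2 + z - 1, z**2 - z - 1.
None of them divide g (all give nonzero remainder).
Degree-3 irreducible divisors: test the 8 monic irreducibles of degree 3 over GF(3).
None of them divide g (all give nonzero remainder).
No irreducible factor of degree ≤ 3 exists, so g is irreducible over GF(3).

Yes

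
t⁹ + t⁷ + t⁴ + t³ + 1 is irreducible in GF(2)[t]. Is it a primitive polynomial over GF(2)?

No

Write f(t) = t⁹ + t⁷ + t⁴ + t³ + 1.
|GF(2^9)^×| = 2^9 − 1 = 511. Prime factorization: 511 = 7·73.
f is primitive ⇔ t has order 511 in GF(2)[t]/(f), i.e. t^(511/q) ≠ 1 for each prime q | 511.
t^(73) mod f = 1
t^(7) mod f = t⁷.
Since t^(73) = 1, the order of t divides 73 < 511; not primitive.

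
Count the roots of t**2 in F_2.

Write f(t) = t**2.
Evaluate at each of the 2 elements of F_2:
f(0) = 0 → root; f(1) = 1.
Roots: {0}.

1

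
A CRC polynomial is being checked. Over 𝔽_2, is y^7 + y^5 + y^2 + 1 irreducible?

Write m(y) = y^7 + y^5 + y^2 + 1.
Check for roots in 𝔽_2: m(0) = 1; m(1) = 0 → root.
m(1) = 0, so (y − 1) divides m(y); m is reducible.

No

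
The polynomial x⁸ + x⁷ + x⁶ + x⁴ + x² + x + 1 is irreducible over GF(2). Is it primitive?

No

Write f(x) = x⁸ + x⁷ + x⁶ + x⁴ + x² + x + 1.
|GF(2^8)^×| = 2^8 − 1 = 255. Prime factorization: 255 = 3·5·17.
f is primitive ⇔ x has order 255 in GF(2)[x]/(f), i.e. x^(255/q) ≠ 1 for each prime q | 255.
x^(85) mod f = 1
x^(51) mod f = 1
x^(15) mod f = x⁷ + x⁴ + x³ + x² + x.
Since x^(85) = 1, the order of x divides 85 < 255; not primitive.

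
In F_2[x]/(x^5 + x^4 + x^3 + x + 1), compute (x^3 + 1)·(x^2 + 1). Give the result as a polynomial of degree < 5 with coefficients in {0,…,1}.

x^4 + x^2 + x

Multiply in F_2[x]: (x^3 + 1)·(x^2 + 1) = x^5 + x^3 + x^2 + 1.
Reduce using x^5 ≡ x^4 + x^3 + x + 1 (mod x^5 + x^4 + x^3 + x + 1).
Reduced: x^4 + x^2 + x.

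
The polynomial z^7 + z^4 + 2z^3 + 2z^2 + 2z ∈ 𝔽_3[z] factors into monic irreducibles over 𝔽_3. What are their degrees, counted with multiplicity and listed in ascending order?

Write g(z) = z^7 + z^4 + 2z^3 + 2z^2 + 2z.
Roots in 𝔽_3: g(0) = 0 → root; g(1) = 2; g(2) = 1.
Linear factors from roots: (z).
Complete factorization: g(z) = (z)·(z^3 + z^2 + 2)·(z^3 + 2z^2 + z + 1).
Factor degrees with multiplicity: 1 + 3 + 3 = 7.

1, 3, 3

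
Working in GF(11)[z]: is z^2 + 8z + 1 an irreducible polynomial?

No

Write m(z) = z^2 + 8z + 1.
Check each element of GF(11) for a root: m(0)=1, m(1)=10, m(2)=10, m(3)=1, m(4)=5, m(5)=0, m(6)=8, m(7)=7, m(8)=8, m(9)=0, m(10)=5.
m(5) = 0, so (z − 5) divides m(z); m is reducible.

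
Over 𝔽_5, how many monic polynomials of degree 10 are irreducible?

By the necklace-counting formula, N_5(10) = (1/10) Σ_{d|10} μ(10/d)·5^d.
Divisors of 10: 1, 2, 5, 10; μ(10/d) for each: 1, -1, -1, 1.
Σ = 5^1 − 5^2 − 5^5 + 5^10 = 9762480.
N = 9762480/10 = 976248.

976248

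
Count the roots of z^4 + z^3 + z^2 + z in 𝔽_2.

Write P(z) = z^4 + z^3 + z^2 + z.
Evaluate at each of the 2 elements of 𝔽_2:
P(0) = 0 → root; P(1) = 0 → root.
Roots: {0, 1}.

2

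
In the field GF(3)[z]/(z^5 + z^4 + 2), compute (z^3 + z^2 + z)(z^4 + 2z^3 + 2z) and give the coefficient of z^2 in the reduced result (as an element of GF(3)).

0

Multiply in GF(3)[z]: (z^3 + z^2 + z)·(z^4 + 2z^3 + 2z) = z^7 + z^4 + 2z^3 + 2z^2.
Reduce using z^5 ≡ 2z^4 + 1 (mod z^5 + z^4 + 2).
Reduced: 2z^3 + 2z + 1.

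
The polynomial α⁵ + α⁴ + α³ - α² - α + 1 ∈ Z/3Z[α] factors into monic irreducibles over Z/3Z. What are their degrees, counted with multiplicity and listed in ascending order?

Write g(α) = α⁵ + α⁴ + α³ - α² - α + 1.
Roots in Z/3Z: g(0) = 1; g(1) = 2; g(2) = 0 → root.
Linear factors from roots: (α + 1).
Complete factorization: g(α) = (α + 1)·(α⁴ + α² + α + 1).
Factor degrees with multiplicity: 1 + 4 = 5.

1, 4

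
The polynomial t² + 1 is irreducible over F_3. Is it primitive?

No

Write f(t) = t² + 1.
|GF(3^2)^×| = 3^2 − 1 = 8. Prime factorization: 8 = 2^3.
f is primitive ⇔ t has order 8 in GF(3)[t]/(f), i.e. t^(8/q) ≠ 1 for each prime q | 8.
t^(4) mod f = 1
Since t^(4) = 1, the order of t divides 4 < 8; not primitive.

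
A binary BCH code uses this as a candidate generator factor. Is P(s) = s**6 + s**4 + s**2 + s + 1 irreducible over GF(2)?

Yes

Check for roots in GF(2): P(0) = 1; P(1) = 1.
No roots, so no linear factors.
Monic irreducibles of degree 2 over GF(2): s**2 + s + 1.
None of them divide P (all give nonzero remainder).
Monic irreducibles of degree 3 over GF(2): s**3 + s + 1, s**3 + s**2 + 1.
None of them divide P (all give nonzero remainder).
No irreducible factor of degree ≤ 3 exists, so P is irreducible over GF(2).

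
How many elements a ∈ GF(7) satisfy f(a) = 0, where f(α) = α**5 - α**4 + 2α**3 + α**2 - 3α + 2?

0

Evaluate at each of the 7 elements of GF(7):
f(0) = 2; f(1) = 2; f(2) = 4; f(3) = 1; f(4) = 6; f(5) = 4; f(6) = 2.
No element is a root.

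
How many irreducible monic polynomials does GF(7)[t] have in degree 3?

Gauss's count: N_{7}(3) = (1/3) Σ_{d|3} μ(3/d)·7^d.
Divisors of 3: 1, 3; μ(3/d) for each: -1, 1.
Σ = − 7^1 + 7^3 = 336.
N = 336/3 = 112.

112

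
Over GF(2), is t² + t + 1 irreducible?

Write h(t) = t² + t + 1.
Check for roots in GF(2): h(0) = 1; h(1) = 1.
No roots. A degree-2 polynomial over a field with no linear factor is irreducible.

Yes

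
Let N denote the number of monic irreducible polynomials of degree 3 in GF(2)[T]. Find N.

The number of monic irreducibles of degree 3 over GF(2) is (1/3)·Σ_{d∣3} μ(3/d) 2^d.
Divisors of 3: 1, 3; μ(3/d) for each: -1, 1.
Σ = − 2^1 + 2^3 = 6.
N = 6/3 = 2.

2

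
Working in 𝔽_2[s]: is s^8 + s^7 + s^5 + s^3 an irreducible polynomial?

No

Write h(s) = s^8 + s^7 + s^5 + s^3.
Check for roots in 𝔽_2: h(0) = 0 → root; h(1) = 0 → root.
h(0) = 0, so (s) divides h(s); h is reducible.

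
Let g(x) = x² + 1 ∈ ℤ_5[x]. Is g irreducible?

No

Check for roots in ℤ_5: g(0) = 1; g(1) = 2; g(2) = 0 → root; g(3) = 0 → root; g(4) = 2.
g(2) = 0, so (x − 2) divides g(x); g is reducible.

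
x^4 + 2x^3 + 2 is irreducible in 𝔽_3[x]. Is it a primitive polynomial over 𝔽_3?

Yes

Write f(x) = x^4 + 2x^3 + 2.
|GF(3^4)^×| = 3^4 − 1 = 80. Prime factorization: 80 = 2^4·5.
f is primitive ⇔ x has order 80 in GF(3)[x]/(f), i.e. x^(80/q) ≠ 1 for each prime q | 80.
x^(40) mod f = 2.
x^(16) mod f = 2x^2 + x + 2.
None equal 1, so x has full order 80; f is primitive.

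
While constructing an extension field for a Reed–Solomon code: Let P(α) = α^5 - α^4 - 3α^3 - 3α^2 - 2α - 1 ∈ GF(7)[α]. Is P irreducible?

Check for roots in GF(7): P(0) = 6; P(1) = 5; P(2) = 3; P(3) = 5; P(4) = 1; P(5) = 2; P(6) = 6.
No roots, so no linear factors.
Degree-2 irreducible divisors: test the 21 monic irreducibles of degree 2 over GF(7).
None of them divide P (all give nonzero remainder).
No irreducible factor of degree ≤ 2 exists, so P is irreducible over GF(7).

Yes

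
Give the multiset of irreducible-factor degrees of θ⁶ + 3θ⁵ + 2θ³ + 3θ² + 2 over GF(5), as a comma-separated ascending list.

Write g(θ) = θ⁶ + 3θ⁵ + 2θ³ + 3θ² + 2.
Roots in GF(5): g(0) = 2; g(1) = 1; g(2) = 0 → root; g(3) = 1; g(4) = 1.
Linear factors from roots: (θ + 3).
Complete factorization: g(θ) = (θ + 3)·(θ² + 3θ + 3)·(θ³ + 2θ² + θ + 3).
Factor degrees with multiplicity: 1 + 2 + 3 = 6.

1, 2, 3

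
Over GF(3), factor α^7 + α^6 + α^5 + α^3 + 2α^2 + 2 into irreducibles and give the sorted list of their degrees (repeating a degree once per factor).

2, 2, 3

Write h(α) = α^7 + α^6 + α^5 + α^3 + 2α^2 + 2.
Roots in GF(3): h(0) = 2; h(1) = 2; h(2) = 2.
Complete factorization: h(α) = (α^2 + 2α + 2)^2·(α^3 + 2α + 2).
Factor degrees with multiplicity: 2 + 2 + 3 = 7.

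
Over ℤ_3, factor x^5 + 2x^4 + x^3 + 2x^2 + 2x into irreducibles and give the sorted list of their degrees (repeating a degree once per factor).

1, 1, 3

Write h(x) = x^5 + 2x^4 + x^3 + 2x^2 + 2x.
Roots in ℤ_3: h(0) = 0 → root; h(1) = 2; h(2) = 0 → root.
Linear factors from roots: (x), (x + 1).
Complete factorization: h(x) = (x)·(x + 1)·(x^3 + x^2 + 2).
Factor degrees with multiplicity: 1 + 1 + 3 = 5.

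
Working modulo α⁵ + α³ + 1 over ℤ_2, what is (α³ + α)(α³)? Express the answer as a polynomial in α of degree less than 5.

Multiply in ℤ_2[α]: (α³ + α)·(α³) = α⁶ + α⁴.
Reduce using α⁵ ≡ α³ + 1 (mod α⁵ + α³ + 1).
Reduced: α.

α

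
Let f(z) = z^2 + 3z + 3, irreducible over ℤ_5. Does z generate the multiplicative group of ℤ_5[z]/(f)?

Yes

|GF(5^2)^×| = 5^2 − 1 = 24. Prime factorization: 24 = 2^3·3.
f is primitive ⇔ z has order 24 in GF(5)[z]/(f), i.e. z^(24/q) ≠ 1 for each prime q | 24.
z^(12) mod f = 4.
z^(8) mod f = z + 1.
None equal 1, so z has full order 24; f is primitive.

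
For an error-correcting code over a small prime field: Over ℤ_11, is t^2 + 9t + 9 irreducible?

No

Write f(t) = t^2 + 9t + 9.
Check each element of ℤ_11 for a root: f(0)=9, f(1)=8, f(2)=9, f(3)=1, f(4)=6, f(5)=2, f(6)=0, f(7)=0, f(8)=2, f(9)=6, f(10)=1.
f(6) = 0, so (t − 6) divides f(t); f is reducible.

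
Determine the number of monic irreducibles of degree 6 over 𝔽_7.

Gauss's count: N_{7}(6) = (1/6) Σ_{d|6} μ(6/d)·7^d.
Divisors of 6: 1, 2, 3, 6; μ(6/d) for each: 1, -1, -1, 1.
Σ = 7^1 − 7^2 − 7^3 + 7^6 = 117264.
N = 117264/6 = 19544.

19544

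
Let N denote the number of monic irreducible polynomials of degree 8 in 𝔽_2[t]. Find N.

The number of monic irreducibles of degree 8 over GF(2) is (1/8)·Σ_{d∣8} μ(8/d) 2^d.
Divisors of 8: 1, 2, 4, 8; μ(8/d) for each: 0, 0, -1, 1.
Σ = − 2^4 + 2^8 = 240.
N = 240/8 = 30.

30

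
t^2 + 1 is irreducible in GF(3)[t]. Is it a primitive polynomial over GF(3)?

Write f(t) = t^2 + 1.
|GF(3^2)^×| = 3^2 − 1 = 8. Prime factorization: 8 = 2^3.
f is primitive ⇔ t has order 8 in GF(3)[t]/(f), i.e. t^(8/q) ≠ 1 for each prime q | 8.
t^(4) mod f = 1
Since t^(4) = 1, the order of t divides 4 < 8; not primitive.

No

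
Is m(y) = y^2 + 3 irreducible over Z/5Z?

Check for roots in Z/5Z: m(0) = 3; m(1) = 4; m(2) = 2; m(3) = 2; m(4) = 4.
No roots. A degree-2 polynomial over a field with no linear factor is irreducible.

Yes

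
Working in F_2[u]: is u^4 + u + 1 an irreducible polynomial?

Write m(u) = u^4 + u + 1.
Check for roots in F_2: m(0) = 1; m(1) = 1.
No roots, so no linear factors.
Monic irreducibles of degree 2 over GF(2): u^2 + u + 1.
None of them divide m (all give nonzero remainder).
No irreducible factor of degree ≤ 2 exists, so m is irreducible over GF(2).

Yes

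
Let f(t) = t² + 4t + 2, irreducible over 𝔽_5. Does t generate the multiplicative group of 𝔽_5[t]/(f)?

Yes

|GF(5^2)^×| = 5^2 − 1 = 24. Prime factorization: 24 = 2^3·3.
f is primitive ⇔ t has order 24 in GF(5)[t]/(f), i.e. t^(24/q) ≠ 1 for each prime q | 24.
t^(12) mod f = 4.
t^(8) mod f = 2t + 1.
None equal 1, so t has full order 24; f is primitive.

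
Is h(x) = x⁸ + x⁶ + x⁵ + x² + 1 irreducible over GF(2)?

Yes

Check for roots in GF(2): h(0) = 1; h(1) = 1.
No roots, so no linear factors.
Monic irreducibles of degree 2 over GF(2): x² + x + 1.
None of them divide h (all give nonzero remainder).
Monic irreducibles of degree 3 over GF(2): x³ + x + 1, x³ + x² + 1.
None of them divide h (all give nonzero remainder).
Monic irreducibles of degree 4 over GF(2): x⁴ + x + 1, x⁴ + x³ + 1, x⁴ + x³ + x² + x + 1.
None of them divide h (all give nonzero remainder).
No irreducible factor of degree ≤ 4 exists, so h is irreducible over GF(2).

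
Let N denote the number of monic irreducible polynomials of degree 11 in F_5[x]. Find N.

4438920

x^(5^11) − x is the product of all monic irreducibles of degree dividing 11; Möbius inversion gives N = (1/11) Σ μ(11/d)·5^d.
Divisors of 11: 1, 11; μ(11/d) for each: -1, 1.
Σ = − 5^1 + 5^11 = 48828120.
N = 48828120/11 = 4438920.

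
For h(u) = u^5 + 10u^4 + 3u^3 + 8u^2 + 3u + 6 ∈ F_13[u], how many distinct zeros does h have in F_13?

Evaluate at each of the 13 elements of F_13:
h(0) = 6; h(1) = 5; h(2) = 0 → root; h(3) = 12; h(4) = 9; h(5) = 0 → root; h(6) = 12; h(7) = 2; h(8) = 3; h(9) = 10; h(10) = 9; h(11) = 6; h(12) = 4.
Roots: {2, 5}.

2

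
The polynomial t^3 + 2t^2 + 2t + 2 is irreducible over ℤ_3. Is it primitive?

Write f(t) = t^3 + 2t^2 + 2t + 2.
|GF(3^3)^×| = 3^3 − 1 = 26. Prime factorization: 26 = 2·13.
f is primitive ⇔ t has order 26 in GF(3)[t]/(f), i.e. t^(26/q) ≠ 1 for each prime q | 26.
t^(13) mod f = 1
t^(2) mod f = t^2.
Since t^(13) = 1, the order of t divides 13 < 26; not primitive.

No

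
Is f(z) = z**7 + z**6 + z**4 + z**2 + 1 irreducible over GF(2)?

Yes

Check for roots in GF(2): f(0) = 1; f(1) = 1.
No roots, so no linear factors.
Monic irreducibles of degree 2 over GF(2): z**2 + z + 1.
None of them divide f (all give nonzero remainder).
Monic irreducibles of degree 3 over GF(2): z**3 + z + 1, z**3 + z**2 + 1.
None of them divide f (all give nonzero remainder).
No irreducible factor of degree ≤ 3 exists, so f is irreducible over GF(2).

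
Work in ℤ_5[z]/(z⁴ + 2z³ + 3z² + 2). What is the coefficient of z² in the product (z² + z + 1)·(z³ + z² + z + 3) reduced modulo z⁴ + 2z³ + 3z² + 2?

Multiply in ℤ_5[z]: (z² + z + 1)·(z³ + z² + z + 3) = z⁵ + 2z⁴ + 3z³ + 4z + 3.
Reduce using z⁴ ≡ 3z³ + 2z² + 3 (mod z⁴ + 2z³ + 3z² + 2).
Reduced: 2z + 3.

0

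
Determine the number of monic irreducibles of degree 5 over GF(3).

By the necklace-counting formula, N_3(5) = (1/5) Σ_{d|5} μ(5/d)·3^d.
Divisors of 5: 1, 5; μ(5/d) for each: -1, 1.
Σ = − 3^1 + 3^5 = 240.
N = 240/5 = 48.

48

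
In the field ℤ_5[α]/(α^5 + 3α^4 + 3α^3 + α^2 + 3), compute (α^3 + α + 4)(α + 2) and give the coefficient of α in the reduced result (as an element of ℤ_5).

Multiply in ℤ_5[α]: (α^3 + α + 4)·(α + 2) = α^4 + 2α^3 + α^2 + α + 3.
Reduced: α^4 + 2α^3 + α^2 + α + 3.

1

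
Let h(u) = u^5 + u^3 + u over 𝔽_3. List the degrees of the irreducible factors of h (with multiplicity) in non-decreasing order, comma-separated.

Roots in 𝔽_3: h(0) = 0 → root; h(1) = 0 → root; h(2) = 0 → root.
Linear factors from roots: (u), (u + 2), (u + 1).
Complete factorization: h(u) = (u)·(u + 1)^2·(u + 2)^2.
Factor degrees with multiplicity: 1 + 1 + 1 + 1 + 1 = 5.

1, 1, 1, 1, 1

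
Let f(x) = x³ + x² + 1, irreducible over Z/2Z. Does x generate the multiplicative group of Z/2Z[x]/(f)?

|GF(2^3)^×| = 2^3 − 1 = 7. Prime factorization: 7 = 7.
f is primitive ⇔ x has order 7 in GF(2)[x]/(f), i.e. x^(7/q) ≠ 1 for each prime q | 7.
x^(1) mod f = x.
None equal 1, so x has full order 7; f is primitive.

Yes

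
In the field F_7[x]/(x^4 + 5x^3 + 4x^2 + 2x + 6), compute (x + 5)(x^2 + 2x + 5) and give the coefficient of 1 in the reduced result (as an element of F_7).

4

Multiply in F_7[x]: (x + 5)·(x^2 + 2x + 5) = x^3 + x + 4.
Reduced: x^3 + x + 4.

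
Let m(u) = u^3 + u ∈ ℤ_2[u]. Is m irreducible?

Check for roots in ℤ_2: m(0) = 0 → root; m(1) = 0 → root.
m(0) = 0, so (u) divides m(u); m is reducible.

No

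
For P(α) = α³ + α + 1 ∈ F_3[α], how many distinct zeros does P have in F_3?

Evaluate at each of the 3 elements of F_3:
P(0) = 1; P(1) = 0 → root; P(2) = 2.
Roots: {1}.

1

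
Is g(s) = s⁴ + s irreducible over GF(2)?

Check for roots in GF(2): g(0) = 0 → root; g(1) = 0 → root.
g(0) = 0, so (s) divides g(s); g is reducible.

No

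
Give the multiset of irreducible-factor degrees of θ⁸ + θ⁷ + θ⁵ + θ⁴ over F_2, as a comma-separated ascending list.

Write h(θ) = θ⁸ + θ⁷ + θ⁵ + θ⁴.
Roots in F_2: h(0) = 0 → root; h(1) = 0 → root.
Linear factors from roots: (θ), (θ + 1).
Complete factorization: h(θ) = (θ + 1)^2·(θ)^4·(θ² + θ + 1).
Factor degrees with multiplicity: 1 + 1 + 1 + 1 + 1 + 1 + 2 = 8.

1, 1, 1, 1, 1, 1, 2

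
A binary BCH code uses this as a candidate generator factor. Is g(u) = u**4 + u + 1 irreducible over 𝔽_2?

Check for roots in 𝔽_2: g(0) = 1; g(1) = 1.
No roots, so no linear factors.
Monic irreducibles of degree 2 over GF(2): u**2 + u + 1.
None of them divide g (all give nonzero remainder).
No irreducible factor of degree ≤ 2 exists, so g is irreducible over GF(2).

Yes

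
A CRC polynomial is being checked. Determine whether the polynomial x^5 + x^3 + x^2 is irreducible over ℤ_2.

Write f(x) = x^5 + x^3 + x^2.
Check for roots in ℤ_2: f(0) = 0 → root; f(1) = 1.
f(0) = 0, so (x) divides f(x); f is reducible.

No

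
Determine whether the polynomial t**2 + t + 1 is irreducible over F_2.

Yes

Write P(t) = t**2 + t + 1.
Check for roots in F_2: P(0) = 1; P(1) = 1.
No roots. A degree-2 polynomial over a field with no linear factor is irreducible.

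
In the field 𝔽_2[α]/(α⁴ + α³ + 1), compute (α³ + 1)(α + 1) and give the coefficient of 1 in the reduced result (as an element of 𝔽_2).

0

Multiply in 𝔽_2[α]: (α³ + 1)·(α + 1) = α⁴ + α³ + α + 1.
Reduce using α⁴ ≡ α³ + 1 (mod α⁴ + α³ + 1).
Reduced: α.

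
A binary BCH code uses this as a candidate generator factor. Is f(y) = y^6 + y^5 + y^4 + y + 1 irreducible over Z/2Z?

Check for roots in Z/2Z: f(0) = 1; f(1) = 1.
No roots, so no linear factors.
Monic irreducibles of degree 2 over GF(2): y^2 + y + 1.
None of them divide f (all give nonzero remainder).
Monic irreducibles of degree 3 over GF(2): y^3 + y + 1, y^3 + y^2 + 1.
None of them divide f (all give nonzero remainder).
No irreducible factor of degree ≤ 3 exists, so f is irreducible over GF(2).

Yes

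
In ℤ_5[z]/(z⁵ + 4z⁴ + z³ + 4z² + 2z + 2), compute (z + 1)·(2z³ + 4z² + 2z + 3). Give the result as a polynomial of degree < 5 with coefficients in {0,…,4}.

Multiply in ℤ_5[z]: (z + 1)·(2z³ + 4z² + 2z + 3) = 2z⁴ + z³ + z² + 3.
Reduced: 2z⁴ + z³ + z² + 3.

2z^4 + z^3 + z^2 + 3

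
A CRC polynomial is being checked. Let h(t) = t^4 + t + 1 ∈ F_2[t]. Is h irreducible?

Check for roots in F_2: h(0) = 1; h(1) = 1.
No roots, so no linear factors.
Monic irreducibles of degree 2 over GF(2): t^2 + t + 1.
None of them divide h (all give nonzero remainder).
No irreducible factor of degree ≤ 2 exists, so h is irreducible over GF(2).

Yes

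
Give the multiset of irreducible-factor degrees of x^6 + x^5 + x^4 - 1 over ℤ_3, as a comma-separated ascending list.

1, 2, 3

Write h(x) = x^6 + x^5 + x^4 - 1.
Roots in ℤ_3: h(0) = 2; h(1) = 2; h(2) = 0 → root.
Linear factors from roots: (x + 1).
Complete factorization: h(x) = (x + 1)·(x^2 + x - 1)·(x^3 - x^2 + 1).
Factor degrees with multiplicity: 1 + 2 + 3 = 6.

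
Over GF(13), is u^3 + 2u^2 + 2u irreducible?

Write P(u) = u^3 + 2u^2 + 2u.
Check each element of GF(13) for a root: P(0)=0, P(1)=5, P(2)=7, P(3)=12, P(4)=0, P(5)=3, P(6)=1, P(7)=0, P(8)=6, P(9)=12, P(10)=11, P(11)=9, P(12)=12.
P(0) = 0, so (u) divides P(u); P is reducible.

No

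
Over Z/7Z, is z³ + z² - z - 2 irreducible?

Write f(z) = z³ + z² - z - 2.
Check for roots in Z/7Z: f(0) = 5; f(1) = 6; f(2) = 1; f(3) = 3; f(4) = 4; f(5) = 3; f(6) = 6.
No roots. A degree-3 polynomial over a field with no linear factor is irreducible.

Yes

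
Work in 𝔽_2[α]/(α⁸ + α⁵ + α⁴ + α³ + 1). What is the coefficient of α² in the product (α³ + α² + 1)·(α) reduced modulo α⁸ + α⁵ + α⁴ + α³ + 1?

Multiply in 𝔽_2[α]: (α³ + α² + 1)·(α) = α⁴ + α³ + α.
Reduced: α⁴ + α³ + α.

0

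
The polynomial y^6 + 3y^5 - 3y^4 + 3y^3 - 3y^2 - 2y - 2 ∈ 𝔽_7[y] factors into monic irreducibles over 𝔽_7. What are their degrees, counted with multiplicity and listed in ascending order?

6

Write f(y) = y^6 + 3y^5 - 3y^4 + 3y^3 - 3y^2 - 2y - 2.
Complete factorization: f(y) = (y^6 + 3y^5 - 3y^4 + 3y^3 - 3y^2 - 2y - 2).
Factor degrees with multiplicity: 6 = 6.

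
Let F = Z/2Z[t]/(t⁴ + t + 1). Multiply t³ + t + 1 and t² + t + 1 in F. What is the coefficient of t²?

Multiply in Z/2Z[t]: (t³ + t + 1)·(t² + t + 1) = t⁵ + t⁴ + 1.
Reduce using t⁴ ≡ t + 1 (mod t⁴ + t + 1).
Reduced: t².

1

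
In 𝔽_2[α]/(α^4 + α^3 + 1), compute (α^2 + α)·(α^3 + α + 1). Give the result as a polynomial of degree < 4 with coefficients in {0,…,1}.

Multiply in 𝔽_2[α]: (α^2 + α)·(α^3 + α + 1) = α^5 + α^4 + α^3 + α.
Reduce using α^4 ≡ α^3 + 1 (mod α^4 + α^3 + 1).
Reduced: α^3.

α^3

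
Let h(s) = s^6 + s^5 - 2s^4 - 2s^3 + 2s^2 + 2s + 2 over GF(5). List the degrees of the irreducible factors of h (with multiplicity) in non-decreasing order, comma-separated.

Roots in GF(5): h(0) = 2; h(1) = 4; h(2) = 2; h(3) = 2; h(4) = 2.
Complete factorization: h(s) = (s^6 + s^5 - 2s^4 - 2s^3 + 2s^2 + 2s + 2).
Factor degrees with multiplicity: 6 = 6.

6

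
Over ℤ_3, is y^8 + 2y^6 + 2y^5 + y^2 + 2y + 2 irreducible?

Write f(y) = y^8 + 2y^6 + 2y^5 + y^2 + 2y + 2.
Check for roots in ℤ_3: f(0) = 2; f(1) = 1; f(2) = 2.
No roots, so no linear factors.
Monic irreducibles of degree 2 over GF(3): y^2 + 1, y^2 + y + 2, y^2 + 2y + 2.
None of them divide f (all give nonzero remainder).
Degree-3 irreducible divisors: test the 8 monic irreducibles of degree 3 over GF(3).
None of them divide f (all give nonzero remainder).
Degree-4 irreducible divisors: test the 18 monic irreducibles of degree 4 over GF(3).
None of them divide f (all give nonzero remainder).
No irreducible factor of degree ≤ 4 exists, so f is irreducible over GF(3).

Yes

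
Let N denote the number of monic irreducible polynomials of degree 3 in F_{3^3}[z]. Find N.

x^(27^3) − x is the product of all monic irreducibles of degree dividing 3; Möbius inversion gives N = (1/3) Σ μ(3/d)·27^d.
Divisors of 3: 1, 3; μ(3/d) for each: -1, 1.
Σ = − 27^1 + 27^3 = 19656.
N = 19656/3 = 6552.

6552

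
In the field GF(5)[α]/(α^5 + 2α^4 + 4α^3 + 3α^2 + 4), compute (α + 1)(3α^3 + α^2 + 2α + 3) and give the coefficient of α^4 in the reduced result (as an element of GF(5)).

3

Multiply in GF(5)[α]: (α + 1)·(3α^3 + α^2 + 2α + 3) = 3α^4 + 4α^3 + 3α^2 + 3.
Reduced: 3α^4 + 4α^3 + 3α^2 + 3.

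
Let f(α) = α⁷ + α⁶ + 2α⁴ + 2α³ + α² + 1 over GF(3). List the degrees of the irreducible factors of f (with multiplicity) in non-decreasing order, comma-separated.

Roots in GF(3): f(0) = 1; f(1) = 2; f(2) = 2.
Complete factorization: f(α) = (α⁷ + α⁶ + 2α⁴ + 2α³ + α² + 1).
Factor degrees with multiplicity: 7 = 7.

7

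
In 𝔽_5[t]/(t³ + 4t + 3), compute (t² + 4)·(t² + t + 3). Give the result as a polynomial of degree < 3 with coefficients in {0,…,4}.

Multiply in 𝔽_5[t]: (t² + 4)·(t² + t + 3) = t⁴ + t³ + 2t² + 4t + 2.
Reduce using t³ ≡ t + 2 (mod t³ + 4t + 3).
Reduced: 3t² + 2t + 4.

3t^2 + 2t + 4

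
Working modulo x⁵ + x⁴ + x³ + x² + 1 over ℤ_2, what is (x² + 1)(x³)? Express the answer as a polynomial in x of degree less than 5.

x^4 + x^2 + 1

Multiply in ℤ_2[x]: (x² + 1)·(x³) = x⁵ + x³.
Reduce using x⁵ ≡ x⁴ + x³ + x² + 1 (mod x⁵ + x⁴ + x³ + x² + 1).
Reduced: x⁴ + x² + 1.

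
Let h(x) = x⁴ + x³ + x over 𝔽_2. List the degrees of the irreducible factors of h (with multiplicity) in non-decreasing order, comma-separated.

1, 3

Roots in 𝔽_2: h(0) = 0 → root; h(1) = 1.
Linear factors from roots: (x).
Complete factorization: h(x) = (x)·(x³ + x² + 1).
Factor degrees with multiplicity: 1 + 3 = 4.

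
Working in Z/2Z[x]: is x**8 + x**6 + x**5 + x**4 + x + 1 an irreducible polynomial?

No

Write f(x) = x**8 + x**6 + x**5 + x**4 + x + 1.
Check for roots in Z/2Z: f(0) = 1; f(1) = 0 → root.
f(1) = 0, so (x − 1) divides f(x); f is reducible.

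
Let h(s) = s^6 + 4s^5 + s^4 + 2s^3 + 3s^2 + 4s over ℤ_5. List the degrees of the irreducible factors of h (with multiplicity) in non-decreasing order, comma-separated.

1, 1, 1, 1, 2

Roots in ℤ_5: h(0) = 0 → root; h(1) = 0 → root; h(2) = 4; h(3) = 0 → root; h(4) = 0 → root.
Linear factors from roots: (s), (s + 4), (s + 2), (s + 1).
Complete factorization: h(s) = (s)·(s + 1)·(s + 2)·(s + 4)·(s^2 + 2s + 3).
Factor degrees with multiplicity: 1 + 1 + 1 + 1 + 2 = 6.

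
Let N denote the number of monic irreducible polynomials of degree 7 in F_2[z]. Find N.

By the necklace-counting formula, N_2(7) = (1/7) Σ_{d|7} μ(7/d)·2^d.
Divisors of 7: 1, 7; μ(7/d) for each: -1, 1.
Σ = − 2^1 + 2^7 = 126.
N = 126/7 = 18.

18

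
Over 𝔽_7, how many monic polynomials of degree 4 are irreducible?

By the necklace-counting formula, N_7(4) = (1/4) Σ_{d|4} μ(4/d)·7^d.
Divisors of 4: 1, 2, 4; μ(4/d) for each: 0, -1, 1.
Σ = − 7^2 + 7^4 = 2352.
N = 2352/4 = 588.

588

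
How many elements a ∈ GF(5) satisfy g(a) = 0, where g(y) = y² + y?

2

Evaluate at each of the 5 elements of GF(5):
g(0) = 0 → root; g(1) = 2; g(2) = 1; g(3) = 2; g(4) = 0 → root.
Roots: {0, 4}.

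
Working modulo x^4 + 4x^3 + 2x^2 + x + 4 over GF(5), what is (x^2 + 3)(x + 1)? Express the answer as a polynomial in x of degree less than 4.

Multiply in GF(5)[x]: (x^2 + 3)·(x + 1) = x^3 + x^2 + 3x + 3.
Reduced: x^3 + x^2 + 3x + 3.

x^3 + x^2 + 3x + 3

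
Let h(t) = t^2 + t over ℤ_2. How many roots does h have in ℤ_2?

2

Evaluate at each of the 2 elements of ℤ_2:
h(0) = 0 → root; h(1) = 0 → root.
Roots: {0, 1}.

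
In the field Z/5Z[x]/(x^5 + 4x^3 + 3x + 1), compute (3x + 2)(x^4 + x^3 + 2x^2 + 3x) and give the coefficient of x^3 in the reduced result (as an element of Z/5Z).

Multiply in Z/5Z[x]: (3x + 2)·(x^4 + x^3 + 2x^2 + 3x) = 3x^5 + 3x^3 + 3x^2 + x.
Reduce using x^5 ≡ x^3 + 2x + 4 (mod x^5 + 4x^3 + 3x + 1).
Reduced: x^3 + 3x^2 + 2x + 2.

1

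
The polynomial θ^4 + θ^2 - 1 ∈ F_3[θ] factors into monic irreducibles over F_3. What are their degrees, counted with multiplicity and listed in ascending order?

Write g(θ) = θ^4 + θ^2 - 1.
Roots in F_3: g(0) = 2; g(1) = 1; g(2) = 1.
Complete factorization: g(θ) = (θ^4 + θ^2 - 1).
Factor degrees with multiplicity: 4 = 4.

4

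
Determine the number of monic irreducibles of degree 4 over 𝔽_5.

The number of monic irreducibles of degree 4 over GF(5) is (1/4)·Σ_{d∣4} μ(4/d) 5^d.
Divisors of 4: 1, 2, 4; μ(4/d) for each: 0, -1, 1.
Σ = − 5^2 + 5^4 = 600.
N = 600/4 = 150.

150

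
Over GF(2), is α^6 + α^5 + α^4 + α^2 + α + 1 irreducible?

No

Write g(α) = α^6 + α^5 + α^4 + α^2 + α + 1.
Check for roots in GF(2): g(0) = 1; g(1) = 0 → root.
g(1) = 0, so (α − 1) divides g(α); g is reducible.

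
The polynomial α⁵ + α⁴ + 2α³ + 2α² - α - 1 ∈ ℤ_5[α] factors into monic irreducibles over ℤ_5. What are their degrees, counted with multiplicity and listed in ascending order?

Write f(α) = α⁵ + α⁴ + 2α³ + 2α² - α - 1.
Roots in ℤ_5: f(0) = 4; f(1) = 4; f(2) = 4; f(3) = 2; f(4) = 0 → root.
Linear factors from roots: (α + 1).
Complete factorization: f(α) = (α + 1)·(α² + 2α - 2)·(α² - 2α - 2).
Factor degrees with multiplicity: 1 + 2 + 2 = 5.

1, 2, 2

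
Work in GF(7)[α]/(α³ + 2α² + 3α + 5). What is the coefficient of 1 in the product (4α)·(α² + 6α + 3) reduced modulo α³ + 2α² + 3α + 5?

Multiply in GF(7)[α]: (4α)·(α² + 6α + 3) = 4α³ + 3α² + 5α.
Reduce using α³ ≡ 5α² + 4α + 2 (mod α³ + 2α² + 3α + 5).
Reduced: 2α² + 1.

1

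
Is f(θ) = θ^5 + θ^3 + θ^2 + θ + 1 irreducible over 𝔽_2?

Yes

Check for roots in 𝔽_2: f(0) = 1; f(1) = 1.
No roots, so no linear factors.
Monic irreducibles of degree 2 over GF(2): θ^2 + θ + 1.
None of them divide f (all give nonzero remainder).
No irreducible factor of degree ≤ 2 exists, so f is irreducible over GF(2).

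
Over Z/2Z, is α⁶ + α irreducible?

Write h(α) = α⁶ + α.
Check for roots in Z/2Z: h(0) = 0 → root; h(1) = 0 → root.
h(0) = 0, so (α) divides h(α); h is reducible.

No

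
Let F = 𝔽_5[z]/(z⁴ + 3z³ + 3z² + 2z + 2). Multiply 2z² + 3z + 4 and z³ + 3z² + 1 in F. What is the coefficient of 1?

3

Multiply in 𝔽_5[z]: (2z² + 3z + 4)·(z³ + 3z² + 1) = 2z⁵ + 4z⁴ + 3z³ + 4z² + 3z + 4.
Reduce using z⁴ ≡ 2z³ + 2z² + 3z + 3 (mod z⁴ + 3z³ + 3z² + 2z + 2).
Reduced: 3z³ + z² + 3z + 3.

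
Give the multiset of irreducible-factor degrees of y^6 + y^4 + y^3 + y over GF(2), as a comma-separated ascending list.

Write f(y) = y^6 + y^4 + y^3 + y.
Roots in GF(2): f(0) = 0 → root; f(1) = 0 → root.
Linear factors from roots: (y), (y + 1).
Complete factorization: f(y) = (y)·(y + 1)^3·(y^2 + y + 1).
Factor degrees with multiplicity: 1 + 1 + 1 + 1 + 2 = 6.

1, 1, 1, 1, 2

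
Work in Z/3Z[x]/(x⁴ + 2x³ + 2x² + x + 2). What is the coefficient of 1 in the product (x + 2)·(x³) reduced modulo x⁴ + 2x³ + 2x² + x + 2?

Multiply in Z/3Z[x]: (x + 2)·(x³) = x⁴ + 2x³.
Reduce using x⁴ ≡ x³ + x² + 2x + 1 (mod x⁴ + 2x³ + 2x² + x + 2).
Reduced: x² + 2x + 1.

1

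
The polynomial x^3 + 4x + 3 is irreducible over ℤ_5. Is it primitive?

Yes

Write f(x) = x^3 + 4x + 3.
|GF(5^3)^×| = 5^3 − 1 = 124. Prime factorization: 124 = 2^2·31.
f is primitive ⇔ x has order 124 in GF(5)[x]/(f), i.e. x^(124/q) ≠ 1 for each prime q | 124.
x^(62) mod f = 4.
x^(4) mod f = x^2 + 2x.
None equal 1, so x has full order 124; f is primitive.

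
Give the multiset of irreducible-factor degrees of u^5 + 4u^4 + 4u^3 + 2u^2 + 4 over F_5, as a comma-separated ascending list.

1, 1, 1, 2

Write h(u) = u^5 + 4u^4 + 4u^3 + 2u^2 + 4.
Roots in F_5: h(0) = 4; h(1) = 0 → root; h(2) = 0 → root; h(3) = 2; h(4) = 0 → root.
Linear factors from roots: (u + 4), (u + 3), (u + 1).
Complete factorization: h(u) = (u + 1)·(u + 3)·(u + 4)·(u^2 + u + 2).
Factor degrees with multiplicity: 1 + 1 + 1 + 2 = 5.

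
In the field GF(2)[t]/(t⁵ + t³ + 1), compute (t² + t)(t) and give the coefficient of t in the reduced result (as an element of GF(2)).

0

Multiply in GF(2)[t]: (t² + t)·(t) = t³ + t².
Reduced: t³ + t².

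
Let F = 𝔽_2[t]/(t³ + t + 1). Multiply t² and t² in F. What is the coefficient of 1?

Multiply in 𝔽_2[t]: (t²)·(t²) = t⁴.
Reduce using t³ ≡ t + 1 (mod t³ + t + 1).
Reduced: t² + t.

0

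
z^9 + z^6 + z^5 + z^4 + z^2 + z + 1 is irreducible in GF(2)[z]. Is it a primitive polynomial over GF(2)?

Yes

Write f(z) = z^9 + z^6 + z^5 + z^4 + z^2 + z + 1.
|GF(2^9)^×| = 2^9 − 1 = 511. Prime factorization: 511 = 7·73.
f is primitive ⇔ z has order 511 in GF(2)[z]/(f), i.e. z^(511/q) ≠ 1 for each prime q | 511.
z^(73) mod f = z^8 + z^7 + z^6 + z^3 + z^2 + 1.
z^(7) mod f = z^7.
None equal 1, so z has full order 511; f is primitive.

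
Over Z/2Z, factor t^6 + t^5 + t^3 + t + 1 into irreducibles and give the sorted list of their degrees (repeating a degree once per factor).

Write g(t) = t^6 + t^5 + t^3 + t + 1.
Roots in Z/2Z: g(0) = 1; g(1) = 1.
Complete factorization: g(t) = (t^2 + t + 1)^3.
Factor degrees with multiplicity: 2 + 2 + 2 = 6.

2, 2, 2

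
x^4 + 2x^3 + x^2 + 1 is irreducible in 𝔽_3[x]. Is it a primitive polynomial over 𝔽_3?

Write f(x) = x^4 + 2x^3 + x^2 + 1.
|GF(3^4)^×| = 3^4 − 1 = 80. Prime factorization: 80 = 2^4·5.
f is primitive ⇔ x has order 80 in GF(3)[x]/(f), i.e. x^(80/q) ≠ 1 for each prime q | 80.
x^(40) mod f = 1
x^(16) mod f = x^3 + x^2 + 2x.
Since x^(40) = 1, the order of x divides 40 < 80; not primitive.

No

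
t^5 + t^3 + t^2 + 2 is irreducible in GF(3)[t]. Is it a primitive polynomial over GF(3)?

Write f(t) = t^5 + t^3 + t^2 + 2.
|GF(3^5)^×| = 3^5 − 1 = 242. Prime factorization: 242 = 2·11^2.
f is primitive ⇔ t has order 242 in GF(3)[t]/(f), i.e. t^(242/q) ≠ 1 for each prime q | 242.
t^(121) mod f = 1
t^(22) mod f = t^4 + 2t^2 + 2t + 2.
Since t^(121) = 1, the order of t divides 121 < 242; not primitive.

No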